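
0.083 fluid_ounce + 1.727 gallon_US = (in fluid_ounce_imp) 230.2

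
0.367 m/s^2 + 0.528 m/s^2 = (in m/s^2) 0.895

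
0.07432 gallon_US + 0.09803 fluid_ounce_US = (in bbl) 0.001788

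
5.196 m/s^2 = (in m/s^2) 5.196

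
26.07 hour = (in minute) 1564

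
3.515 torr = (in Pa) 468.6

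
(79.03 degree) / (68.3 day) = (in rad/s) 2.337e-07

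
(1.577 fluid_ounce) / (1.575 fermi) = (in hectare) 2.961e+06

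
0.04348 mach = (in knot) 28.78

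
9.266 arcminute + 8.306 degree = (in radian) 0.1477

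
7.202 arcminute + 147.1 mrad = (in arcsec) 3.077e+04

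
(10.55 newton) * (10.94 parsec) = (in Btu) 3.376e+15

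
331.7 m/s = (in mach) 0.9742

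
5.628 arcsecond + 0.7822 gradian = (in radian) 0.01231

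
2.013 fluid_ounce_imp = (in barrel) 0.0003597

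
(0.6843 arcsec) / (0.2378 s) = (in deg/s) 0.0007993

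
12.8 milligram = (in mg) 12.8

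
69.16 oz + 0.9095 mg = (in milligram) 1.961e+06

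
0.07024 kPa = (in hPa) 0.7024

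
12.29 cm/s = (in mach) 0.0003609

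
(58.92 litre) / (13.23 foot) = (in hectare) 1.461e-06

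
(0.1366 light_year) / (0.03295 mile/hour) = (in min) 1.462e+15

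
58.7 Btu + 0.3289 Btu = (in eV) 3.887e+23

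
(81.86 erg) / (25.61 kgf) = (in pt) 9.239e-05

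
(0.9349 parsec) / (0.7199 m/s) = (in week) 6.626e+10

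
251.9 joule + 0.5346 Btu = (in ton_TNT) 1.95e-07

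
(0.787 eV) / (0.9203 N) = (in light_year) 1.448e-35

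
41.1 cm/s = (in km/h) 1.48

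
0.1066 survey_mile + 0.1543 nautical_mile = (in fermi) 4.573e+17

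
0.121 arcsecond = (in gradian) 3.735e-05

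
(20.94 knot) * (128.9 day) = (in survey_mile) 7.455e+04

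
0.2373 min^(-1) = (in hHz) 3.955e-05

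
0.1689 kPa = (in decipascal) 1689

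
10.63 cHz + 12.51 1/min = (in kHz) 0.0003148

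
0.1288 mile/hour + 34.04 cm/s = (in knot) 0.7736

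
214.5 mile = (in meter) 3.452e+05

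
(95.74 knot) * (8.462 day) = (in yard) 3.938e+07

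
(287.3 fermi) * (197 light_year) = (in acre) 132.3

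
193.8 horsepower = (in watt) 1.445e+05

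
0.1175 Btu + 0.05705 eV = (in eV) 7.738e+20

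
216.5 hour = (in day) 9.021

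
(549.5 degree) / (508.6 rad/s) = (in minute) 0.0003143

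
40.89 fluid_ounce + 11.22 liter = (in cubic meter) 0.01243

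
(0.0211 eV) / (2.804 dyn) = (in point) 3.418e-13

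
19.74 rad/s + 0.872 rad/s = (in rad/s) 20.61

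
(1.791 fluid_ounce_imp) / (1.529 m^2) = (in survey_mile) 2.068e-08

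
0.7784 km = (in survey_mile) 0.4837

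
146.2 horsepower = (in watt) 1.09e+05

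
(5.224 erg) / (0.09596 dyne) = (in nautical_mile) 0.0002939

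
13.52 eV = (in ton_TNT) 5.177e-28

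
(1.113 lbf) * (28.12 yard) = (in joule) 127.3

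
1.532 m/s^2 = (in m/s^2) 1.532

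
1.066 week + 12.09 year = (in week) 631.5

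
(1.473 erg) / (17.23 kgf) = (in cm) 8.718e-08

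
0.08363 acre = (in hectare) 0.03384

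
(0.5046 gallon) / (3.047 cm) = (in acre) 1.549e-05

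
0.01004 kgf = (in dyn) 9846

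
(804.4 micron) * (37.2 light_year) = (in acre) 6.996e+10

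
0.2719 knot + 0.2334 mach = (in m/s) 79.61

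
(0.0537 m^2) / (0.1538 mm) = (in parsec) 1.132e-14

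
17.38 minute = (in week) 0.001724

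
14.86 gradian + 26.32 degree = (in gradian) 44.1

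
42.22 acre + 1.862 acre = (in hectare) 17.84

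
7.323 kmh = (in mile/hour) 4.55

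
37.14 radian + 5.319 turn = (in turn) 11.23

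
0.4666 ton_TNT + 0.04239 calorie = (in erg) 1.952e+16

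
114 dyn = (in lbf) 0.0002563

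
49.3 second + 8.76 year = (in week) 456.8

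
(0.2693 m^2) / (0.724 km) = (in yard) 0.0004068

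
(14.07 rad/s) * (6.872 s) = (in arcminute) 3.324e+05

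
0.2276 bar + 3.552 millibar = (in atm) 0.2281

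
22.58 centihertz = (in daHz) 0.02258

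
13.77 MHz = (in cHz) 1.377e+09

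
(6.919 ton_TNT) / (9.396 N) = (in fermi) 3.081e+24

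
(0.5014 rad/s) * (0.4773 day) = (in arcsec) 4.265e+09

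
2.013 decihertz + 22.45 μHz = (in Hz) 0.2013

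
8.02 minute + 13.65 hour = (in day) 0.5743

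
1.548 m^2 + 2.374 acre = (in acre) 2.374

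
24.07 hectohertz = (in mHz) 2.407e+06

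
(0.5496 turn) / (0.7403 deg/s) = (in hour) 0.07424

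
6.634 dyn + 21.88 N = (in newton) 21.88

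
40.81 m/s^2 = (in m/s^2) 40.81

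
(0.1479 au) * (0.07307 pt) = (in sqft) 6.139e+06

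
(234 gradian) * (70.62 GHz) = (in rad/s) 2.596e+11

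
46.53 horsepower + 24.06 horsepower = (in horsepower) 70.59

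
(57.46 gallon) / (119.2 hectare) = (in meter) 1.825e-07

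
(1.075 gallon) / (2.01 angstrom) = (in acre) 5003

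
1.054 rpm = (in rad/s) 0.1104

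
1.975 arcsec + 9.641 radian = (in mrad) 9641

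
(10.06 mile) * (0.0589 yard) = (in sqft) 9386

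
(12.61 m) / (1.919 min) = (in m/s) 0.1095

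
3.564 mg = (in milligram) 3.564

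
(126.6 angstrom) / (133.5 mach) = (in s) 2.785e-13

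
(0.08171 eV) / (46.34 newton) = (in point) 8.008e-19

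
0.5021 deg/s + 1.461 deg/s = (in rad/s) 0.03426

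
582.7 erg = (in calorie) 1.393e-05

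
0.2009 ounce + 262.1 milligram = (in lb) 0.01313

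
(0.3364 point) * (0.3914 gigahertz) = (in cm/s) 4.645e+06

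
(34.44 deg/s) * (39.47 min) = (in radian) 1424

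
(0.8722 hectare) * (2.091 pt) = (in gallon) 1700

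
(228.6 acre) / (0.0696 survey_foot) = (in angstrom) 4.361e+17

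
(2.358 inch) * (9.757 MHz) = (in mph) 1.307e+06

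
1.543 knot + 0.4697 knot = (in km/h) 3.728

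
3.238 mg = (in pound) 7.139e-06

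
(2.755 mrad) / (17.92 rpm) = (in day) 1.699e-08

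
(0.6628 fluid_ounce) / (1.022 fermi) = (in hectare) 1.918e+06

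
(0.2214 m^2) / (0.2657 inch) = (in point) 9.299e+04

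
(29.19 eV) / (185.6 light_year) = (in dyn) 2.663e-31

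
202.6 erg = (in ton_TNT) 4.842e-15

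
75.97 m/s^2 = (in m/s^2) 75.97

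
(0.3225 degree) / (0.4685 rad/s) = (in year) 3.81e-10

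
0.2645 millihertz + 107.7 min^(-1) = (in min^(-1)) 107.7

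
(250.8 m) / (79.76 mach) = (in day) 1.069e-07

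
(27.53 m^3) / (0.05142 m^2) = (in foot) 1757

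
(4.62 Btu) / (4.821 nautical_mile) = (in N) 0.5459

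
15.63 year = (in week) 815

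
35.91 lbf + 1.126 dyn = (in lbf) 35.91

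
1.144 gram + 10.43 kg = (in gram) 1.043e+04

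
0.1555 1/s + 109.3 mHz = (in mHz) 264.8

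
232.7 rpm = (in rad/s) 24.37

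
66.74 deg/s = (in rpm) 11.12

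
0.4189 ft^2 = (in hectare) 3.892e-06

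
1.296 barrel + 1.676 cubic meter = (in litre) 1882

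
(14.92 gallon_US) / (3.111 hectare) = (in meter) 1.815e-06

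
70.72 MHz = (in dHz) 7.072e+08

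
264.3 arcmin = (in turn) 0.01224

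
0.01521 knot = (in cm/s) 0.7825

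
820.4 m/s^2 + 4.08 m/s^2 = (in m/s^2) 824.5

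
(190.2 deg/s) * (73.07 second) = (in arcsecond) 5.003e+07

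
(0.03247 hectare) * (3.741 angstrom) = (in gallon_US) 3.209e-05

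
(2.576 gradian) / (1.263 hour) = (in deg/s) 0.0005099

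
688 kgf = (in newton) 6747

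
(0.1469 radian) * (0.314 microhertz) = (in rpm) 4.405e-07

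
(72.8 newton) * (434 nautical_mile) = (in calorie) 1.399e+07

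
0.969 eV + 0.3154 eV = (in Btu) 1.95e-22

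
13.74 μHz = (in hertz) 1.374e-05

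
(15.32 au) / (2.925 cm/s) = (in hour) 2.176e+10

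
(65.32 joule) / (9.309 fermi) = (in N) 7.017e+15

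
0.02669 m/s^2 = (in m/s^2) 0.02669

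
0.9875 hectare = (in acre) 2.44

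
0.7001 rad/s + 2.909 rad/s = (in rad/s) 3.609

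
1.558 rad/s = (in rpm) 14.88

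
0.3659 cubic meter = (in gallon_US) 96.66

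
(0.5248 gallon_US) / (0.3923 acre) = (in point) 0.003547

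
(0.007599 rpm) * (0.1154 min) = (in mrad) 5.51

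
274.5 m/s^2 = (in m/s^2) 274.5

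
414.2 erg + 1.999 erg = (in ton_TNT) 9.947e-15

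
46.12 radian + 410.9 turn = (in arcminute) 9.034e+06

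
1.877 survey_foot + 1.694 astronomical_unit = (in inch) 9.977e+12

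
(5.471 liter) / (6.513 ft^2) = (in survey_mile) 5.618e-06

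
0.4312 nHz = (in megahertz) 4.312e-16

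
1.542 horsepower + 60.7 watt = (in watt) 1211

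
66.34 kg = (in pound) 146.3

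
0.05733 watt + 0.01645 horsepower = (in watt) 12.32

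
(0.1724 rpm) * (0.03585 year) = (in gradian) 1.299e+06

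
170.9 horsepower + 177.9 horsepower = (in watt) 2.601e+05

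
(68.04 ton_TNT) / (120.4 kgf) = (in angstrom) 2.411e+18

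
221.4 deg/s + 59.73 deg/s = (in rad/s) 4.907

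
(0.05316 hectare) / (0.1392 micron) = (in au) 0.02553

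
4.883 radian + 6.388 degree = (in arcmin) 1.717e+04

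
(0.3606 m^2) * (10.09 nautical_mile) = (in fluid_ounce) 2.279e+08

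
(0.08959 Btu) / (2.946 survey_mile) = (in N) 0.01994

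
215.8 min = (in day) 0.1499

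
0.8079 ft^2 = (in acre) 1.855e-05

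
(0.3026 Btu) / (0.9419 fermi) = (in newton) 3.39e+17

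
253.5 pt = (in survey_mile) 5.557e-05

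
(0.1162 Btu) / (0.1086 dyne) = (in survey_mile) 7.015e+04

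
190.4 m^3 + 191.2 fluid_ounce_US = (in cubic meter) 190.4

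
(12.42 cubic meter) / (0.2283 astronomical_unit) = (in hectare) 3.637e-14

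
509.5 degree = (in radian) 8.892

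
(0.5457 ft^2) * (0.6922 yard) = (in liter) 32.09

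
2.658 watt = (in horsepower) 0.003564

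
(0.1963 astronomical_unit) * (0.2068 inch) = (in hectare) 1.543e+04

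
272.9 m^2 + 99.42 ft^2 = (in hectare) 0.02821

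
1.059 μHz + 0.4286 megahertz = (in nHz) 4.286e+14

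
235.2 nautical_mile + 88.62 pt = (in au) 2.912e-06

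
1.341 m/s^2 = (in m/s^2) 1.341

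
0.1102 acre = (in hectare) 0.0446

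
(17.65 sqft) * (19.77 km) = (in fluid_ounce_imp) 1.141e+09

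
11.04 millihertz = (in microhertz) 1.104e+04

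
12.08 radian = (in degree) 692.1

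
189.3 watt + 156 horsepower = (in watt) 1.165e+05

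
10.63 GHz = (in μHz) 1.063e+16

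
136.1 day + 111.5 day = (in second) 2.139e+07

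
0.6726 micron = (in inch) 2.648e-05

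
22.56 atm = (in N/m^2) 2.286e+06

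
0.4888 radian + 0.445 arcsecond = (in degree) 28.01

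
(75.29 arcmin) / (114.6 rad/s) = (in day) 2.212e-09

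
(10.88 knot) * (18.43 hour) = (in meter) 3.714e+05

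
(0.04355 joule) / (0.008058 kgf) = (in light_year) 5.825e-17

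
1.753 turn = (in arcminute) 3.786e+04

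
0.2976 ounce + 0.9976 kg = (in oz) 35.49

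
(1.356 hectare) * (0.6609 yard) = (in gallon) 2.165e+06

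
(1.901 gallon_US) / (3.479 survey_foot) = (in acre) 1.677e-06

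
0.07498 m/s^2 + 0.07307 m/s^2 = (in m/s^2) 0.1481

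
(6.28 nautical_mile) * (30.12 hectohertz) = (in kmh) 1.261e+08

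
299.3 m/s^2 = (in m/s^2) 299.3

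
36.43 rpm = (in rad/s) 3.815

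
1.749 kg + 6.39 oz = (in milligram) 1.93e+06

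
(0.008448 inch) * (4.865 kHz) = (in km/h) 3.758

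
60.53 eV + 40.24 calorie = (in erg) 1.684e+09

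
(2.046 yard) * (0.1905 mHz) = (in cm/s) 0.03564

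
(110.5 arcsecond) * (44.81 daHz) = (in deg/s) 13.75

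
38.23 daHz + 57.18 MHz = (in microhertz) 5.718e+13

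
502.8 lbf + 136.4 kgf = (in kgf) 364.5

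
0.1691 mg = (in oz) 5.965e-06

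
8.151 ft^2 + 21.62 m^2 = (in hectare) 0.002238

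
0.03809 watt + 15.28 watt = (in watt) 15.32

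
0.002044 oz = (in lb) 0.0001277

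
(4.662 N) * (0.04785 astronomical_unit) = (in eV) 2.083e+29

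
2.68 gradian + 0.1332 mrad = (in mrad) 42.23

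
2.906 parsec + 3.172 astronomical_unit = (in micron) 8.967e+22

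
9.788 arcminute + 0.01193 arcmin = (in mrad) 2.851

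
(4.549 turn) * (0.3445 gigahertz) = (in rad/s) 9.847e+09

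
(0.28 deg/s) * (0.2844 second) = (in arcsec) 286.7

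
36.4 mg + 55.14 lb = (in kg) 25.01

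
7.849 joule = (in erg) 7.849e+07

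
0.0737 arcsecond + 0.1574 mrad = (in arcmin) 0.5423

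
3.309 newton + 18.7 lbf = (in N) 86.49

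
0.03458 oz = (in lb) 0.002161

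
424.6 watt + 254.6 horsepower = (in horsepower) 255.2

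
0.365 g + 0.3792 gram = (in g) 0.7442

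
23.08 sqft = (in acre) 0.0005298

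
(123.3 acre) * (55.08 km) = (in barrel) 1.729e+11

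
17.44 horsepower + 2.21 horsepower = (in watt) 1.465e+04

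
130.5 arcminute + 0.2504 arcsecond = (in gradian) 2.417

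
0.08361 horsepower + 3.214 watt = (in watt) 65.56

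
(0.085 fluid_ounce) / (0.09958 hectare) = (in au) 1.687e-20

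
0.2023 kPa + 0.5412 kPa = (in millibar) 7.435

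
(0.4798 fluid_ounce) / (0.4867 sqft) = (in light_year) 3.317e-20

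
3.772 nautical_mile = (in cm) 6.986e+05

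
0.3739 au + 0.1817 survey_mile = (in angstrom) 5.593e+20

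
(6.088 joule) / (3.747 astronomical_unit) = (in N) 1.086e-11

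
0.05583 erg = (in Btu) 5.292e-12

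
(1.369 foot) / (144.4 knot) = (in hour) 1.56e-06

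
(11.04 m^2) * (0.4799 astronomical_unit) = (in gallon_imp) 1.743e+14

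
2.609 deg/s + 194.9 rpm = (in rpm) 195.3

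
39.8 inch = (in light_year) 1.069e-16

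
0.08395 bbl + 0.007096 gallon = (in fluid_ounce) 452.2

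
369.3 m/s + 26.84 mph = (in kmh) 1373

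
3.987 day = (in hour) 95.69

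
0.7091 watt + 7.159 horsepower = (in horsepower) 7.16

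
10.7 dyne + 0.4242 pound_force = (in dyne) 1.887e+05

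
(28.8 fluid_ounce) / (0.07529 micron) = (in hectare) 1.131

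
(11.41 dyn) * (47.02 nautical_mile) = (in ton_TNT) 2.375e-09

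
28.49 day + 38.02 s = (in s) 2.462e+06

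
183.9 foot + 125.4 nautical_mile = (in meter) 2.323e+05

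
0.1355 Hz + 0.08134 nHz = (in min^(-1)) 8.13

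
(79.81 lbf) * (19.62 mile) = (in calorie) 2.679e+06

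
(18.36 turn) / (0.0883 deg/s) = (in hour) 20.79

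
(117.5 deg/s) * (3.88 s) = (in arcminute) 2.735e+04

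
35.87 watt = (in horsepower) 0.0481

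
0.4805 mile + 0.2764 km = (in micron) 1.05e+09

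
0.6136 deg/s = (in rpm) 0.1023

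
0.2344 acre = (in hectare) 0.09486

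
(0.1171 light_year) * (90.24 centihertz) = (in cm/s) 9.997e+16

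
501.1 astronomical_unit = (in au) 501.1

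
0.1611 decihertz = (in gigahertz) 1.611e-11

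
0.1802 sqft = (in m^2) 0.01674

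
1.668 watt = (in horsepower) 0.002237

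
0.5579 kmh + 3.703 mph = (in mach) 0.005317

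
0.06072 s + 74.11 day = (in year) 0.203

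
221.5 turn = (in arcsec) 2.871e+08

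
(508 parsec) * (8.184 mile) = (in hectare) 2.065e+19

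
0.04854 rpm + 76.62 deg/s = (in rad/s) 1.342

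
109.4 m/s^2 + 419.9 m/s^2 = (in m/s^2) 529.3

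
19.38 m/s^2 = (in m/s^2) 19.38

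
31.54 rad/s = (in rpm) 301.2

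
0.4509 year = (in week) 23.51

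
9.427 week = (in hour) 1584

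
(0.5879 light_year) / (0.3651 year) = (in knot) 9.39e+08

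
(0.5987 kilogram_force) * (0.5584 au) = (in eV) 3.061e+30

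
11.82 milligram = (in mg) 11.82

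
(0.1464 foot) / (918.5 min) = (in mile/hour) 1.811e-06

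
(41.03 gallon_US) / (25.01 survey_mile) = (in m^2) 3.859e-06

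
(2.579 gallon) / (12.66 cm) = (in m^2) 0.07711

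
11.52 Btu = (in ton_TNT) 2.905e-06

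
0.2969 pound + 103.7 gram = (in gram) 238.4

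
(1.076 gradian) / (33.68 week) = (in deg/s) 4.754e-08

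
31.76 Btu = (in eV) 2.091e+23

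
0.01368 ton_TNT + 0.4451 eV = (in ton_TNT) 0.01368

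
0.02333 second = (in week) 3.857e-08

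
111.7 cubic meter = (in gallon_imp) 2.457e+04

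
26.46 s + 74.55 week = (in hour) 1.252e+04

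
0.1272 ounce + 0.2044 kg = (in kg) 0.208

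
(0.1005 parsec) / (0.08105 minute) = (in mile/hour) 1.426e+15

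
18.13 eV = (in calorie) 6.943e-19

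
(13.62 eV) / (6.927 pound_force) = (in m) 7.082e-20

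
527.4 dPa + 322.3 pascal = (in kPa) 0.375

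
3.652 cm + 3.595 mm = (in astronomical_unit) 2.682e-13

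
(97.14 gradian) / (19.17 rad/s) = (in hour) 2.211e-05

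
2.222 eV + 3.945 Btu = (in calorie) 994.8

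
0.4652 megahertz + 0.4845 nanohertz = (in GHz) 0.0004652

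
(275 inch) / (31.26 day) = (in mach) 7.595e-09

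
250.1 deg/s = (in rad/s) 4.365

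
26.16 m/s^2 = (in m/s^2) 26.16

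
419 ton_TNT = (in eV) 1.094e+31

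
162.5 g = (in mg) 1.625e+05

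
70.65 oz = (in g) 2003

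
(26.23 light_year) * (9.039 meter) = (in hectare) 2.243e+14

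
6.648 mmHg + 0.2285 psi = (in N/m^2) 2462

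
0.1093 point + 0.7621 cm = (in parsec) 2.482e-19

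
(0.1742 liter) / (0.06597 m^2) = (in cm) 0.2641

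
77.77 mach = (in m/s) 2.648e+04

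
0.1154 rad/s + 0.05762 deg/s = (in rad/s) 0.1164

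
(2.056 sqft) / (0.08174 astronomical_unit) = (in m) 1.562e-11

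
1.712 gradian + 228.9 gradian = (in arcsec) 7.472e+05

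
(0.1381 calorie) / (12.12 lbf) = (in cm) 1.072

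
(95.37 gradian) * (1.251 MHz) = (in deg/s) 1.074e+08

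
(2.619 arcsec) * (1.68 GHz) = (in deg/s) 1.222e+06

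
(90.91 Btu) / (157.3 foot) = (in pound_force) 449.7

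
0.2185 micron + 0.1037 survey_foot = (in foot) 0.1037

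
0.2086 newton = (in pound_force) 0.0469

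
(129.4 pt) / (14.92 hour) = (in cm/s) 8.499e-05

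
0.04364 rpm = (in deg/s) 0.2618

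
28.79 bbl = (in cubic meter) 4.577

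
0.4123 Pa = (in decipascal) 4.123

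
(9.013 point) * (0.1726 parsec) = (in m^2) 1.693e+13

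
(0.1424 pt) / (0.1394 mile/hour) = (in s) 0.0008061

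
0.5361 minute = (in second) 32.17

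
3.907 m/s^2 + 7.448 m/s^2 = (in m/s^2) 11.36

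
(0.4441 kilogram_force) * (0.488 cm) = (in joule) 0.02125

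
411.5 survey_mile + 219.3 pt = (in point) 1.877e+09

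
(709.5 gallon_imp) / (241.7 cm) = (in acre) 0.0003298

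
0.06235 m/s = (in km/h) 0.2245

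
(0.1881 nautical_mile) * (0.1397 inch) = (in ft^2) 13.31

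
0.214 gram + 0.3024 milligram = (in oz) 0.007559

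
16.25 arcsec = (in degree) 0.004514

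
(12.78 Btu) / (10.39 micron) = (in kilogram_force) 1.323e+08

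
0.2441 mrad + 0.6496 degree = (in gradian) 0.7373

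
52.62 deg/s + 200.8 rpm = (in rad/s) 21.95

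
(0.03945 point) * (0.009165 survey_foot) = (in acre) 9.607e-12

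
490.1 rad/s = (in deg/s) 2.808e+04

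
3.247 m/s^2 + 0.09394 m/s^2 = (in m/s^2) 3.341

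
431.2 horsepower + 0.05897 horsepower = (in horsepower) 431.3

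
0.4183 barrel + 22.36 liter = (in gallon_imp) 19.55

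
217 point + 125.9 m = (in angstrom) 1.26e+12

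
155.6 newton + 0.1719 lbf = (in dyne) 1.564e+07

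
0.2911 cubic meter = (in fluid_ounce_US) 9843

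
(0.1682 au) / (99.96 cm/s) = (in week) 4.162e+04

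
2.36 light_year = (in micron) 2.233e+22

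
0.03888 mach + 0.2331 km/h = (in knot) 25.86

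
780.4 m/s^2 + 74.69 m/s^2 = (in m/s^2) 855.1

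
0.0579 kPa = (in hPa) 0.579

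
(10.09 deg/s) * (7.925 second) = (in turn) 0.2221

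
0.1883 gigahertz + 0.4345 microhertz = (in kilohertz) 1.883e+05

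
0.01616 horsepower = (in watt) 12.05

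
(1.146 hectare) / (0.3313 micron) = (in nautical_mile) 1.868e+07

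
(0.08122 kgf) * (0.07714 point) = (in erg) 216.8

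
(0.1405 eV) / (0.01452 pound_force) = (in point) 9.879e-16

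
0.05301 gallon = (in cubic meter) 0.0002007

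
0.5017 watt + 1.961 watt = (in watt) 2.463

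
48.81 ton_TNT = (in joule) 2.042e+11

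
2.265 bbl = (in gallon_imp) 79.21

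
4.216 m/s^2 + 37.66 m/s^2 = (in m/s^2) 41.88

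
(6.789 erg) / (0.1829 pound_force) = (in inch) 3.285e-05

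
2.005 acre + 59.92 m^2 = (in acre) 2.02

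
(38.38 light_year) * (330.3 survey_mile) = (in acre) 4.769e+19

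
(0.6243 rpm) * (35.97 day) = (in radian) 2.032e+05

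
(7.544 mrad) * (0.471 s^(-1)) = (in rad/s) 0.003553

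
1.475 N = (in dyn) 1.475e+05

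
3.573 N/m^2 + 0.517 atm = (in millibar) 523.9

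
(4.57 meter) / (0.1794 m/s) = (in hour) 0.007076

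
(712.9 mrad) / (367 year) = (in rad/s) 6.16e-11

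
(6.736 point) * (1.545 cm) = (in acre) 9.072e-09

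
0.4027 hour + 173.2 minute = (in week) 0.01958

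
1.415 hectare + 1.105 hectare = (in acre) 6.227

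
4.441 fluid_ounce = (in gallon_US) 0.0347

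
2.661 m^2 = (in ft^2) 28.64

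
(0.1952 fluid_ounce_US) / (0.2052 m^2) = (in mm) 0.02813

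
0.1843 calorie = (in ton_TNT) 1.843e-10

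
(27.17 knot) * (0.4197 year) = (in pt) 5.244e+11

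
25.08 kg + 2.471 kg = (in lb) 60.74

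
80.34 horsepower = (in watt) 5.991e+04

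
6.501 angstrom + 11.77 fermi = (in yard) 7.11e-10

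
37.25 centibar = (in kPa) 37.25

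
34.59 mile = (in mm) 5.567e+07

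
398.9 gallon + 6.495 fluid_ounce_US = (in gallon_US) 399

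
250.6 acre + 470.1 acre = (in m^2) 2.917e+06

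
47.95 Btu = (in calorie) 1.209e+04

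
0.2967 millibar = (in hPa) 0.2967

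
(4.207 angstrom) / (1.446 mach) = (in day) 9.889e-18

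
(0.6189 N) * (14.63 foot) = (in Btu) 0.002616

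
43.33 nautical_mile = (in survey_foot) 2.633e+05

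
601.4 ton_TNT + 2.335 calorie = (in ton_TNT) 601.4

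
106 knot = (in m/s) 54.53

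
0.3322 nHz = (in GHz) 3.322e-19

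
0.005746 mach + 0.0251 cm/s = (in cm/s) 195.7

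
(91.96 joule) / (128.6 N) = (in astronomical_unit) 4.78e-12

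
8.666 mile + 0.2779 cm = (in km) 13.95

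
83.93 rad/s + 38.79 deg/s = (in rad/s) 84.61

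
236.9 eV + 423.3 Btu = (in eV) 2.787e+24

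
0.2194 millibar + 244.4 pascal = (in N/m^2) 266.3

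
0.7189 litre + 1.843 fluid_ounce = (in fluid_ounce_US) 26.15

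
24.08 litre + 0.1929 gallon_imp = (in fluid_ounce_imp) 878.4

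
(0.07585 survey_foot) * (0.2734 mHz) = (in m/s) 6.321e-06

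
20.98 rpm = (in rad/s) 2.197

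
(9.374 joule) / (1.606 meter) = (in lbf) 1.312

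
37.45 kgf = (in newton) 367.3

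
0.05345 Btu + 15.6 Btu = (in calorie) 3947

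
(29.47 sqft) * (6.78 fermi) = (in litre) 1.856e-11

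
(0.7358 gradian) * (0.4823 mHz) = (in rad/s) 5.574e-06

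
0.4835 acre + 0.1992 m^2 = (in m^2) 1957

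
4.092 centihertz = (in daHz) 0.004092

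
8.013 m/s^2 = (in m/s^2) 8.013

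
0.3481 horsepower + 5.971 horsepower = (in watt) 4712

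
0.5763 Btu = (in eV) 3.795e+21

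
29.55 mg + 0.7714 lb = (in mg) 3.499e+05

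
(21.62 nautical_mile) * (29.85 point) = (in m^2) 421.6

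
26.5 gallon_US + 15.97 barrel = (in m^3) 2.639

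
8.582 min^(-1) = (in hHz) 0.00143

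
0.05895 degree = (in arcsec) 212.2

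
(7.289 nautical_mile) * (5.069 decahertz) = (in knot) 1.33e+06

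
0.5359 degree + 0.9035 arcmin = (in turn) 0.00153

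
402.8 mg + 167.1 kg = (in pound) 368.4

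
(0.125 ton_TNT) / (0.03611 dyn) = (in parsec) 0.04694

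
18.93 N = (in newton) 18.93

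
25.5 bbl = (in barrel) 25.5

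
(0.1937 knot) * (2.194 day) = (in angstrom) 1.889e+14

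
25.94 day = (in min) 3.735e+04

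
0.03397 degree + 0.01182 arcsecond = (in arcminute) 2.038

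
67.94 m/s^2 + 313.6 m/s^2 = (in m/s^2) 381.5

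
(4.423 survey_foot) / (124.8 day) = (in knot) 2.43e-07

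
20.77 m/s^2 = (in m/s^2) 20.77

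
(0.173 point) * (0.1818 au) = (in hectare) 166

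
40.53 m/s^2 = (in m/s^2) 40.53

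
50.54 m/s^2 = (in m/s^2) 50.54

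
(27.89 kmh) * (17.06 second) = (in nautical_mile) 0.07136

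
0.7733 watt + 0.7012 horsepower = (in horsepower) 0.7022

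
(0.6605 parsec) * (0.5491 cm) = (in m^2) 1.119e+14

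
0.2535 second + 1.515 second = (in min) 0.02947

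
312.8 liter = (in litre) 312.8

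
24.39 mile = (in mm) 3.925e+07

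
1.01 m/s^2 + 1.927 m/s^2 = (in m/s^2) 2.937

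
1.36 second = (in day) 1.574e-05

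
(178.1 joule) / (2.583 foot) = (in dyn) 2.262e+07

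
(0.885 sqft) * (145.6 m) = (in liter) 1.197e+04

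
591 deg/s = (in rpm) 98.5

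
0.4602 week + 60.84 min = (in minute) 4700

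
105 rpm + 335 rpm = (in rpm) 440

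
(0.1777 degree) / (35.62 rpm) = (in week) 1.375e-09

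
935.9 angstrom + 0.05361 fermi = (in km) 9.359e-11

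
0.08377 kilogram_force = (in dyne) 8.215e+04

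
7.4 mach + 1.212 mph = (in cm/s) 2.52e+05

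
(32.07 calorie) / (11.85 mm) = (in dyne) 1.132e+09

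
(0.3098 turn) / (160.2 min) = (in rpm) 0.001934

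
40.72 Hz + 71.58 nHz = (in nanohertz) 4.072e+10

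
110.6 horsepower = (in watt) 8.247e+04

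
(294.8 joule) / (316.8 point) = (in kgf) 269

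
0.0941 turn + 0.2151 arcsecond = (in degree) 33.88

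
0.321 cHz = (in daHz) 0.000321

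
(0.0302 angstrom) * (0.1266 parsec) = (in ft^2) 1.27e+05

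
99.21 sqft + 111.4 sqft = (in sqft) 210.6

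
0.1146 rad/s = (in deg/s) 6.566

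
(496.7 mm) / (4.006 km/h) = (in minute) 0.007439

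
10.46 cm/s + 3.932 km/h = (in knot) 2.326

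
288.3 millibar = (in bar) 0.2883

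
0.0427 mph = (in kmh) 0.06872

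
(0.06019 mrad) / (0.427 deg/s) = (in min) 0.0001346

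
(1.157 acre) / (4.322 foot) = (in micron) 3.554e+09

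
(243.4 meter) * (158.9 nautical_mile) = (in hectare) 7163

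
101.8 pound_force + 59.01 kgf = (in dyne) 1.032e+08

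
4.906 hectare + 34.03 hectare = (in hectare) 38.94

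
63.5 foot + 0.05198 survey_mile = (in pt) 2.92e+05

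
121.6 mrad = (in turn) 0.01935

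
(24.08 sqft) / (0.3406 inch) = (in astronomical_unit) 1.729e-09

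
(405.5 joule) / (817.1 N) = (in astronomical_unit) 3.317e-12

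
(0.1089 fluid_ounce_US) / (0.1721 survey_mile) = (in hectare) 1.163e-12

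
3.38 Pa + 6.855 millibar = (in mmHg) 5.167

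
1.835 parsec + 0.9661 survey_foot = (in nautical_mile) 3.057e+13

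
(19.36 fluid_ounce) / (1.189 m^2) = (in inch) 0.01896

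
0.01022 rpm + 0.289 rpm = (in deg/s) 1.795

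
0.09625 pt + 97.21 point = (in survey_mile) 2.133e-05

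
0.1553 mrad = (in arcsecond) 32.03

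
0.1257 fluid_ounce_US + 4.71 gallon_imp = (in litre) 21.42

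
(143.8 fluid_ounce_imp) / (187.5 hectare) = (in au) 1.457e-20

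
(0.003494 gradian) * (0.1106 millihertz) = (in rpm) 5.797e-08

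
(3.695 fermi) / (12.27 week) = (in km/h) 1.793e-21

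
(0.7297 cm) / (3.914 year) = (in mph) 1.322e-10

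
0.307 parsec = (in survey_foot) 3.108e+16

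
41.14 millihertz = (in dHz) 0.4114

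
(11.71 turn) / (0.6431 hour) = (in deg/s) 1.821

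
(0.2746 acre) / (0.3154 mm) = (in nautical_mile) 1902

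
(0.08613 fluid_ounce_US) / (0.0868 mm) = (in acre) 7.251e-06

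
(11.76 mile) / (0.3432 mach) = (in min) 2.699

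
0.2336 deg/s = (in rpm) 0.03893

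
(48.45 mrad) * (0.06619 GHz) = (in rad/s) 3.207e+06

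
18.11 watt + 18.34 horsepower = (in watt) 1.369e+04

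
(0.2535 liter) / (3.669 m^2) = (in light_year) 7.303e-21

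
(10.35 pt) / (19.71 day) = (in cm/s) 2.144e-07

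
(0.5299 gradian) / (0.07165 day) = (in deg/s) 7.704e-05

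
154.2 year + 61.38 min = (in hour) 1.351e+06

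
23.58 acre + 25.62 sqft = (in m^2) 9.543e+04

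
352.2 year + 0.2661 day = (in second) 1.111e+10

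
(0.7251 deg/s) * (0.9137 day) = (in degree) 5.724e+04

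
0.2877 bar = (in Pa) 2.877e+04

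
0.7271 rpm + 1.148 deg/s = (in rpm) 0.9184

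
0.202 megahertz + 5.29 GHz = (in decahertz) 5.29e+08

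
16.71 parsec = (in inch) 2.03e+19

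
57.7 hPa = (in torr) 43.28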